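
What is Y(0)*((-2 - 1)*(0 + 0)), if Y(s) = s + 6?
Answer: 0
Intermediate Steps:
Y(s) = 6 + s
Y(0)*((-2 - 1)*(0 + 0)) = (6 + 0)*((-2 - 1)*(0 + 0)) = 6*(-3*0) = 6*0 = 0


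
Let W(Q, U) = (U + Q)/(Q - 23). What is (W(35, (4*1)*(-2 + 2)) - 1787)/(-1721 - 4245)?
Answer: 21409/71592 ≈ 0.29904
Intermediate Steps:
W(Q, U) = (Q + U)/(-23 + Q)
(W(35, (4*1)*(-2 + 2)) - 1787)/(-1721 - 4245) = ((35 + (4*1)*(-2 + 2))/(-23 + 35) - 1787)/(-1721 - 4245) = ((35 + 4*0)/12 - 1787)/(-5966) = ((35 + 0)/12 - 1787)*(-1/5966) = ((1/12)*35 - 1787)*(-1/5966) = (35/12 - 1787)*(-1/5966) = -21409/12*(-1/5966) = 21409/71592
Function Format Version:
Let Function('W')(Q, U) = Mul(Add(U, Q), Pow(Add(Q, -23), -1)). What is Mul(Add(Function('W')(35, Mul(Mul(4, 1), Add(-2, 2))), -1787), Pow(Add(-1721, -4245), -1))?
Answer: Rational(21409, 71592) ≈ 0.29904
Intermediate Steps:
Function('W')(Q, U) = Mul(Pow(Add(-23, Q), -1), Add(Q, U)) (Function('W')(Q, U) = Mul(Add(Q, U), Pow(Add(-23, Q), -1)) = Mul(Pow(Add(-23, Q), -1), Add(Q, U)))
Mul(Add(Function('W')(35, Mul(Mul(4, 1), Add(-2, 2))), -1787), Pow(Add(-1721, -4245), -1)) = Mul(Add(Mul(Pow(Add(-23, 35), -1), Add(35, Mul(Mul(4, 1), Add(-2, 2)))), -1787), Pow(Add(-1721, -4245), -1)) = Mul(Add(Mul(Pow(12, -1), Add(35, Mul(4, 0))), -1787), Pow(-5966, -1)) = Mul(Add(Mul(Rational(1, 12), Add(35, 0)), -1787), Rational(-1, 5966)) = Mul(Add(Mul(Rational(1, 12), 35), -1787), Rational(-1, 5966)) = Mul(Add(Rational(35, 12), -1787), Rational(-1, 5966)) = Mul(Rational(-21409, 12), Rational(-1, 5966)) = Rational(21409, 71592)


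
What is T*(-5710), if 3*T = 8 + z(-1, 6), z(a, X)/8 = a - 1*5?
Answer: 228400/3 ≈ 76133.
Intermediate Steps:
z(a, X) = -40 + 8*a (z(a, X) = 8*(a - 1*5) = 8*(a - 5) = 8*(-5 + a) = -40 + 8*a)
T = -40/3 (T = (8 + (-40 + 8*(-1)))/3 = (8 + (-40 - 8))/3 = (8 - 48)/3 = (⅓)*(-40) = -40/3 ≈ -13.333)
T*(-5710) = -40/3*(-5710) = 228400/3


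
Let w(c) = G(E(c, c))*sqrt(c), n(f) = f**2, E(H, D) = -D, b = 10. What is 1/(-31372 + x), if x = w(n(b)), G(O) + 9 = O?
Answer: -1/32462 ≈ -3.0805e-5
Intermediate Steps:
G(O) = -9 + O
w(c) = sqrt(c)*(-9 - c) (w(c) = (-9 - c)*sqrt(c) = sqrt(c)*(-9 - c))
x = -1090 (x = sqrt(10**2)*(-9 - 1*10**2) = sqrt(100)*(-9 - 1*100) = 10*(-9 - 100) = 10*(-109) = -1090)
1/(-31372 + x) = 1/(-31372 - 1090) = 1/(-32462) = -1/32462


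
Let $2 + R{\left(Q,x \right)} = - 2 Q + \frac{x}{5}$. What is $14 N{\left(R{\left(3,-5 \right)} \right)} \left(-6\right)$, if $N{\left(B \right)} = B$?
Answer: $756$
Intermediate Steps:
$R{\left(Q,x \right)} = -2 - 2 Q + \frac{x}{5}$ ($R{\left(Q,x \right)} = -2 - \left(2 Q - \frac{x}{5}\right) = -2 - 2 Q + \frac{x}{5}$)
$14 N{\left(R{\left(3,-5 \right)} \right)} \left(-6\right) = 14 \left(-2 - 6 + \frac{1}{5} \left(-5\right)\right) \left(-6\right) = 14 \left(-2 - 6 - 1\right) \left(-6\right) = 14 \left(-9\right) \left(-6\right) = \left(-126\right) \left(-6\right) = 756$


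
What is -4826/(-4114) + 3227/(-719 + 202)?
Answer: -490038/96679 ≈ -5.0687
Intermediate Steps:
-4826/(-4114) + 3227/(-719 + 202) = -4826*(-1/4114) + 3227/(-517) = 2413/2057 + 3227*(-1/517) = 2413/2057 - 3227/517 = -490038/96679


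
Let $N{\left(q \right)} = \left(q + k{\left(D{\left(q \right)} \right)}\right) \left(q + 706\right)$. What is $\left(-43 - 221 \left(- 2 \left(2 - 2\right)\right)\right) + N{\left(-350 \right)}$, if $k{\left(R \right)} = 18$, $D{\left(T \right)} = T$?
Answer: $-118235$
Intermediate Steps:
$N{\left(q \right)} = \left(18 + q\right) \left(706 + q\right)$ ($N{\left(q \right)} = \left(q + 18\right) \left(q + 706\right) = \left(18 + q\right) \left(706 + q\right)$)
$\left(-43 - 221 \left(- 2 \left(2 - 2\right)\right)\right) + N{\left(-350 \right)} = \left(-43 - 221 \left(- 2 \left(2 - 2\right)\right)\right) + \left(12708 + \left(-350\right)^{2} + 724 \left(-350\right)\right) = \left(-43 - 221 \left(- 2 \left(2 + \left(-2 + 0\right)\right)\right)\right) + \left(12708 + 122500 - 253400\right) = \left(-43 - 221 \left(- 2 \left(2 - 2\right)\right)\right) - 118192 = \left(-43 - 221 \left(\left(-2\right) 0\right)\right) - 118192 = \left(-43 - 0\right) - 118192 = \left(-43 + 0\right) - 118192 = -43 - 118192 = -118235$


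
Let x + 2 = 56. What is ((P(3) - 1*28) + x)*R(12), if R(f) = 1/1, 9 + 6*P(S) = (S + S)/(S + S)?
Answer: 74/3 ≈ 24.667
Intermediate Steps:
P(S) = -4/3 (P(S) = -3/2 + ((S + S)/(S + S))/6 = -3/2 + ((2*S)/((2*S)))/6 = -3/2 + ((2*S)*(1/(2*S)))/6 = -3/2 + (⅙)*1 = -3/2 + ⅙ = -4/3)
R(f) = 1
x = 54 (x = -2 + 56 = 54)
((P(3) - 1*28) + x)*R(12) = ((-4/3 - 1*28) + 54)*1 = ((-4/3 - 28) + 54)*1 = (-88/3 + 54)*1 = (74/3)*1 = 74/3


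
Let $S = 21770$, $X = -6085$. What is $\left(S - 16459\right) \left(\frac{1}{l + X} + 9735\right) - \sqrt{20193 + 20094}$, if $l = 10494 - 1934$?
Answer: $\frac{127963903186}{2475} - \sqrt{40287} \approx 5.1702 \cdot 10^{7}$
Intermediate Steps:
$l = 8560$
$\left(S - 16459\right) \left(\frac{1}{l + X} + 9735\right) - \sqrt{20193 + 20094} = \left(21770 - 16459\right) \left(\frac{1}{8560 - 6085} + 9735\right) - \sqrt{20193 + 20094} = 5311 \left(\frac{1}{2475} + 9735\right) - \sqrt{40287} = 5311 \cdot \frac{24094126}{2475} - \sqrt{40287} = \frac{127963903186}{2475} - \sqrt{40287}$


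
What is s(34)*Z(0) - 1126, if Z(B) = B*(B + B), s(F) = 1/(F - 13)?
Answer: -1126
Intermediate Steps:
s(F) = 1/(-13 + F)
Z(B) = 2*B² (Z(B) = B*(2*B) = 2*B²)
s(34)*Z(0) - 1126 = (2*0²)/(-13 + 34) - 1126 = (2*0)/21 - 1126 = (1/21)*0 - 1126 = 0 - 1126 = -1126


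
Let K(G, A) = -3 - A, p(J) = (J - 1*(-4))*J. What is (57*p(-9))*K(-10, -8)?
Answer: 12825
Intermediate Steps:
p(J) = J*(4 + J) (p(J) = (J + 4)*J = (4 + J)*J = J*(4 + J))
(57*p(-9))*K(-10, -8) = (57*(-9*(4 - 9)))*(-3 - 1*(-8)) = (57*(-9*(-5)))*(-3 + 8) = (57*45)*5 = 2565*5 = 12825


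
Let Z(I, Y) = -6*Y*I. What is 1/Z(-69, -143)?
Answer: -1/59202 ≈ -1.6891e-5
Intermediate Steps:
Z(I, Y) = -6*I*Y
1/Z(-69, -143) = 1/(-6*(-69)*(-143)) = 1/(-59202) = -1/59202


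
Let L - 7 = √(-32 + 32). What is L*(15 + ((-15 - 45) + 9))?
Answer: -252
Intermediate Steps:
L = 7 (L = 7 + √(-32 + 32) = 7 + √0 = 7 + 0 = 7)
L*(15 + ((-15 - 45) + 9)) = 7*(15 + ((-15 - 45) + 9)) = 7*(15 + (-60 + 9)) = 7*(15 - 51) = 7*(-36) = -252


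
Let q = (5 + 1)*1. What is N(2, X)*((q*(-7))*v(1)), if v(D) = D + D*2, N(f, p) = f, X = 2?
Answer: -252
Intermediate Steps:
v(D) = 3*D (v(D) = D + 2*D = 3*D)
q = 6 (q = 6*1 = 6)
N(2, X)*((q*(-7))*v(1)) = 2*((6*(-7))*(3*1)) = 2*(-42*3) = 2*(-126) = -252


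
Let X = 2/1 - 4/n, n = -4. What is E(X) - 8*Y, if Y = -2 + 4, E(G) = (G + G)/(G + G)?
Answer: -15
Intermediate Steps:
X = 3 (X = 2/1 - 4/(-4) = 2*1 - 4*(-1/4) = 2 + 1 = 3)
E(G) = 1 (E(G) = (2*G)/((2*G)) = (2*G)*(1/(2*G)) = 1)
Y = 2
E(X) - 8*Y = 1 - 8*2 = 1 - 16 = -15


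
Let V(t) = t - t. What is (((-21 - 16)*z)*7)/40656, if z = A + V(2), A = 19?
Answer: -703/5808 ≈ -0.12104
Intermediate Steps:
V(t) = 0
z = 19 (z = 19 + 0 = 19)
(((-21 - 16)*z)*7)/40656 = (((-21 - 16)*19)*7)/40656 = (-37*19*7)*(1/40656) = -703*7*(1/40656) = -4921*1/40656 = -703/5808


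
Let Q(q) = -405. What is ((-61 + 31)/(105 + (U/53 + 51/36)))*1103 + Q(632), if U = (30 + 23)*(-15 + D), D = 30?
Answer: -987165/1457 ≈ -677.53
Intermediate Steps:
U = 795 (U = (30 + 23)*(-15 + 30) = 53*15 = 795)
((-61 + 31)/(105 + (U/53 + 51/36)))*1103 + Q(632) = ((-61 + 31)/(105 + (795/53 + 51/36)))*1103 - 405 = -30/(105 + (795*(1/53) + 51*(1/36)))*1103 - 405 = -30/(105 + (15 + 17/12))*1103 - 405 = -30/(105 + 197/12)*1103 - 405 = -30/1457/12*1103 - 405 = -30*12/1457*1103 - 405 = -360/1457*1103 - 405 = -397080/1457 - 405 = -987165/1457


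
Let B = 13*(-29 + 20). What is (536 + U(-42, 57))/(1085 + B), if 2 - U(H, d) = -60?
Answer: 299/484 ≈ 0.61777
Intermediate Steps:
U(H, d) = 62 (U(H, d) = 2 - 1*(-60) = 2 + 60 = 62)
B = -117 (B = 13*(-9) = -117)
(536 + U(-42, 57))/(1085 + B) = (536 + 62)/(1085 - 117) = 598/968 = 598*(1/968) = 299/484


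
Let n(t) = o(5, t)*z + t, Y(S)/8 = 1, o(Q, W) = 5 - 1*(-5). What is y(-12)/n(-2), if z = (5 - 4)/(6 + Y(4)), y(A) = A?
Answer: 28/3 ≈ 9.3333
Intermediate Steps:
o(Q, W) = 10 (o(Q, W) = 5 + 5 = 10)
Y(S) = 8 (Y(S) = 8*1 = 8)
z = 1/14 (z = (5 - 4)/(6 + 8) = 1/14 ≈ 0.071429)
n(t) = 5/7 + t (n(t) = 10*(1/14) + t = 5/7 + t)
y(-12)/n(-2) = -12/(5/7 - 2) = -12/(-9/7) = -12*(-7/9) = 28/3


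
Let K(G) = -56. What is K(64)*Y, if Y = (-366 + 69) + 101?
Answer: 10976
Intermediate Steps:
Y = -196 (Y = -297 + 101 = -196)
K(64)*Y = -56*(-196) = 10976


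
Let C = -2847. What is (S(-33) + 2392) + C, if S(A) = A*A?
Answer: 634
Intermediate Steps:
S(A) = A²
(S(-33) + 2392) + C = ((-33)² + 2392) - 2847 = (1089 + 2392) - 2847 = 3481 - 2847 = 634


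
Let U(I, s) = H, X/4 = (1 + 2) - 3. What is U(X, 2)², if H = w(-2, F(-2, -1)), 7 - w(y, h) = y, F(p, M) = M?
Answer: 81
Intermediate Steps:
X = 0 (X = 4*((1 + 2) - 3) = 4*(3 - 3) = 4*0 = 0)
w(y, h) = 7 - y
H = 9 (H = 7 - 1*(-2) = 7 + 2 = 9)
U(I, s) = 9
U(X, 2)² = 9² = 81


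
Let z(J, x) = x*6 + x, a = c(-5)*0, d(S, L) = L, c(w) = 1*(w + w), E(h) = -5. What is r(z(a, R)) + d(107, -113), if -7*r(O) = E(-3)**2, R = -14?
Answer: -816/7 ≈ -116.57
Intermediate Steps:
c(w) = 2*w (c(w) = 1*(2*w) = 2*w)
a = 0 (a = (2*(-5))*0 = -10*0 = 0)
z(J, x) = 7*x (z(J, x) = 6*x + x = 7*x)
r(O) = -25/7 (r(O) = -1/7*(-5)**2 = -1/7*25 = -25/7)
r(z(a, R)) + d(107, -113) = -25/7 - 113 = -816/7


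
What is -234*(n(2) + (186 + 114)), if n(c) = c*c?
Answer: -71136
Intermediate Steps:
n(c) = c²
-234*(n(2) + (186 + 114)) = -234*(2² + (186 + 114)) = -234*(4 + 300) = -234*304 = -71136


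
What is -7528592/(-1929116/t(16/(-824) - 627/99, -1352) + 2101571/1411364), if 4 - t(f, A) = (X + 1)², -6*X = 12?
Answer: 31876751158464/2722678569511 ≈ 11.708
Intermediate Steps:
X = -2 (X = -⅙*12 = -2)
t(f, A) = 3 (t(f, A) = 4 - (-2 + 1)² = 4 - 1*(-1)² = 4 - 1*1 = 4 - 1 = 3)
-7528592/(-1929116/t(16/(-824) - 627/99, -1352) + 2101571/1411364) = -7528592/(-1929116/3 + 2101571/1411364) = -7528592/(-2722678569511/4234092) = -7528592*(-4234092/2722678569511) = 31876751158464/2722678569511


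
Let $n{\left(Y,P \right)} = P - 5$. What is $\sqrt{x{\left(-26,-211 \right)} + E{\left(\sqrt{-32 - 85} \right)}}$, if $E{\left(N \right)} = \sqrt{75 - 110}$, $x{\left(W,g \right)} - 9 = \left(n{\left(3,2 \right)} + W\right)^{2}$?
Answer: $\sqrt{850 + i \sqrt{35}} \approx 29.155 + 0.1015 i$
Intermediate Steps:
$n{\left(Y,P \right)} = -5 + P$ ($n{\left(Y,P \right)} = P - 5 = -5 + P$)
$x{\left(W,g \right)} = 9 + \left(-3 + W\right)^{2}$ ($x{\left(W,g \right)} = 9 + \left(\left(-5 + 2\right) + W\right)^{2} = 9 + \left(-3 + W\right)^{2}$)
$E{\left(N \right)} = i \sqrt{35}$ ($E{\left(N \right)} = \sqrt{-35} = i \sqrt{35}$)
$\sqrt{x{\left(-26,-211 \right)} + E{\left(\sqrt{-32 - 85} \right)}} = \sqrt{\left(9 + \left(-3 - 26\right)^{2}\right) + i \sqrt{35}} = \sqrt{\left(9 + \left(-29\right)^{2}\right) + i \sqrt{35}} = \sqrt{\left(9 + 841\right) + i \sqrt{35}} = \sqrt{850 + i \sqrt{35}}$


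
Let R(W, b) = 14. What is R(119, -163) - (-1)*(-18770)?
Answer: -18756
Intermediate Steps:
R(119, -163) - (-1)*(-18770) = 14 - (-1)*(-18770) = 14 - 1*18770 = 14 - 18770 = -18756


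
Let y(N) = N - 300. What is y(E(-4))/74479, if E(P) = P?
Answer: -304/74479 ≈ -0.0040817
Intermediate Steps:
y(N) = -300 + N
y(E(-4))/74479 = (-300 - 4)/74479 = -304*1/74479 = -304/74479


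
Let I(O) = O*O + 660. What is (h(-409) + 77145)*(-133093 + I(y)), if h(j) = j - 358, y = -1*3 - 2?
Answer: -10113058224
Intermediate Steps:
y = -5 (y = -3 - 2 = -5)
I(O) = 660 + O² (I(O) = O² + 660 = 660 + O²)
h(j) = -358 + j
(h(-409) + 77145)*(-133093 + I(y)) = ((-358 - 409) + 77145)*(-133093 + (660 + (-5)²)) = (-767 + 77145)*(-133093 + (660 + 25)) = 76378*(-133093 + 685) = 76378*(-132408) = -10113058224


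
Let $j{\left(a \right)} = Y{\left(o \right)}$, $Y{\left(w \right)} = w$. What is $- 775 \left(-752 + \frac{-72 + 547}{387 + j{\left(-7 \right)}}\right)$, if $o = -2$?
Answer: $\frac{44801975}{77} \approx 5.8184 \cdot 10^{5}$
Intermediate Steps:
$j{\left(a \right)} = -2$
$- 775 \left(-752 + \frac{-72 + 547}{387 + j{\left(-7 \right)}}\right) = - 775 \left(-752 + \frac{-72 + 547}{387 - 2}\right) = - 775 \left(-752 + \frac{475}{385}\right) = - 775 \left(-752 + 475 \cdot \frac{1}{385}\right) = - 775 \left(-752 + \frac{95}{77}\right) = \left(-775\right) \left(- \frac{57809}{77}\right) = \frac{44801975}{77}$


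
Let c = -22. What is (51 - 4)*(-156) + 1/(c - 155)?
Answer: -1297765/177 ≈ -7332.0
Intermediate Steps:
(51 - 4)*(-156) + 1/(c - 155) = (51 - 4)*(-156) + 1/(-22 - 155) = 47*(-156) + 1/(-177) = -7332 - 1/177 = -1297765/177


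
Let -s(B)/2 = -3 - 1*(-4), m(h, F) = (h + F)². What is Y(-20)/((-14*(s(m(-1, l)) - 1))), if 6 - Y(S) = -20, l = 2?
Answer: 13/21 ≈ 0.61905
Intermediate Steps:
Y(S) = 26 (Y(S) = 6 - 1*(-20) = 6 + 20 = 26)
m(h, F) = (F + h)²
s(B) = -2 (s(B) = -2*(-3 - 1*(-4)) = -2*(-3 + 4) = -2*1 = -2)
Y(-20)/((-14*(s(m(-1, l)) - 1))) = 26/((-14*(-2 - 1))) = 26/((-14*(-3))) = 26/42 = 26*(1/42) = 13/21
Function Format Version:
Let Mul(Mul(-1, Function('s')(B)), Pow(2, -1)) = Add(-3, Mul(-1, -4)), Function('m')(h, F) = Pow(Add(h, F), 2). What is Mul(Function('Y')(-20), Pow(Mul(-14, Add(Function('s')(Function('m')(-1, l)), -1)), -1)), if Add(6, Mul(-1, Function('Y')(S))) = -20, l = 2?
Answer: Rational(13, 21) ≈ 0.61905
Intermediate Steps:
Function('Y')(S) = 26 (Function('Y')(S) = Add(6, Mul(-1, -20)) = Add(6, 20) = 26)
Function('m')(h, F) = Pow(Add(F, h), 2)
Function('s')(B) = -2 (Function('s')(B) = Mul(-2, Add(-3, Mul(-1, -4))) = Mul(-2, Add(-3, 4)) = Mul(-2, 1) = -2)
Mul(Function('Y')(-20), Pow(Mul(-14, Add(Function('s')(Function('m')(-1, l)), -1)), -1)) = Mul(26, Pow(Mul(-14, Add(-2, -1)), -1)) = Mul(26, Pow(Mul(-14, -3), -1)) = Mul(26, Pow(42, -1)) = Mul(26, Rational(1, 42)) = Rational(13, 21)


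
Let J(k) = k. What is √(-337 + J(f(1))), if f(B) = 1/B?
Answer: 4*I*√21 ≈ 18.33*I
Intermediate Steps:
√(-337 + J(f(1))) = √(-337 + 1/1) = √(-337 + 1) = √(-336) = 4*I*√21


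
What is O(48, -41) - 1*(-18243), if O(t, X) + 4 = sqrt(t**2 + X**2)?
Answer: 18239 + sqrt(3985) ≈ 18302.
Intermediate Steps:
O(t, X) = -4 + sqrt(X**2 + t**2) (O(t, X) = -4 + sqrt(t**2 + X**2) = -4 + sqrt(X**2 + t**2))
O(48, -41) - 1*(-18243) = (-4 + sqrt((-41)**2 + 48**2)) - 1*(-18243) = (-4 + sqrt(1681 + 2304)) + 18243 = (-4 + sqrt(3985)) + 18243 = 18239 + sqrt(3985)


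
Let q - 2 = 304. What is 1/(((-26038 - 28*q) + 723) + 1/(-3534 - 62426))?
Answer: -65960/2234922681 ≈ -2.9513e-5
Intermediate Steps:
q = 306 (q = 2 + 304 = 306)
1/(((-26038 - 28*q) + 723) + 1/(-3534 - 62426)) = 1/(((-26038 - 28*306) + 723) + 1/(-3534 - 62426)) = 1/(((-26038 - 8568) + 723) + 1/(-65960)) = 1/((-34606 + 723) - 1/65960) = 1/(-33883 - 1/65960) = 1/(-2234922681/65960) = -65960/2234922681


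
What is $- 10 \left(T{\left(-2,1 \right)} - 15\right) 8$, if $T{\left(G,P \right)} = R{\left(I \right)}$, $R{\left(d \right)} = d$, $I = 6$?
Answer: $720$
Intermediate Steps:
$T{\left(G,P \right)} = 6$
$- 10 \left(T{\left(-2,1 \right)} - 15\right) 8 = - 10 \left(6 - 15\right) 8 = \left(-10\right) \left(-9\right) 8 = 90 \cdot 8 = 720$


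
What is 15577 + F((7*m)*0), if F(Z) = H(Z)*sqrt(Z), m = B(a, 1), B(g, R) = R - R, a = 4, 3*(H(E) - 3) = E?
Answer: 15577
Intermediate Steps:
H(E) = 3 + E/3
B(g, R) = 0
m = 0
F(Z) = sqrt(Z)*(3 + Z/3) (F(Z) = (3 + Z/3)*sqrt(Z) = sqrt(Z)*(3 + Z/3))
15577 + F((7*m)*0) = 15577 + sqrt((7*0)*0)*(9 + (7*0)*0)/3 = 15577 + sqrt(0*0)*(9 + 0*0)/3 = 15577 + sqrt(0)*(9 + 0)/3 = 15577 + (1/3)*0*9 = 15577 + 0 = 15577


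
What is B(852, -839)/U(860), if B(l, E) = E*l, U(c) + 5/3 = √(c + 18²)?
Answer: -10722420/10631 - 25733808*√74/10631 ≈ -21832.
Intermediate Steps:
U(c) = -5/3 + √(324 + c) (U(c) = -5/3 + √(c + 18²) = -5/3 + √(c + 324) = -5/3 + √(324 + c))
B(852, -839)/U(860) = (-839*852)/(-5/3 + √(324 + 860)) = -714828/(-5/3 + √1184) = -714828/(-5/3 + 4*√74)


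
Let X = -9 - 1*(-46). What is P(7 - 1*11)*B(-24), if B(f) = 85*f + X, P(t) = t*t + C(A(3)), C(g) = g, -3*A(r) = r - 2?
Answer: -94141/3 ≈ -31380.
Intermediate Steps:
A(r) = ⅔ - r/3 (A(r) = -(r - 2)/3 = -(-2 + r)/3 = ⅔ - r/3)
X = 37 (X = -9 + 46 = 37)
P(t) = -⅓ + t² (P(t) = t*t + (⅔ - ⅓*3) = t² + (⅔ - 1) = t² - ⅓ = -⅓ + t²)
B(f) = 37 + 85*f (B(f) = 85*f + 37 = 37 + 85*f)
P(7 - 1*11)*B(-24) = (-⅓ + (7 - 1*11)²)*(37 + 85*(-24)) = (-⅓ + (7 - 11)²)*(37 - 2040) = (-⅓ + (-4)²)*(-2003) = (-⅓ + 16)*(-2003) = (47/3)*(-2003) = -94141/3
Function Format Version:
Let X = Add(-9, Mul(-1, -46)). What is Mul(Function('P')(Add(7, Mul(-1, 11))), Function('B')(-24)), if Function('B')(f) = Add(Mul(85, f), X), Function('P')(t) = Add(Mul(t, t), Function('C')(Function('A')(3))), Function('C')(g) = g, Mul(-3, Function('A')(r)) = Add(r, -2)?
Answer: Rational(-94141, 3) ≈ -31380.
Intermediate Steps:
Function('A')(r) = Add(Rational(2, 3), Mul(Rational(-1, 3), r)) (Function('A')(r) = Mul(Rational(-1, 3), Add(r, -2)) = Mul(Rational(-1, 3), Add(-2, r)) = Add(Rational(2, 3), Mul(Rational(-1, 3), r)))
X = 37 (X = Add(-9, 46) = 37)
Function('P')(t) = Add(Rational(-1, 3), Pow(t, 2)) (Function('P')(t) = Add(Mul(t, t), Add(Rational(2, 3), Mul(Rational(-1, 3), 3))) = Add(Pow(t, 2), Add(Rational(2, 3), -1)) = Add(Pow(t, 2), Rational(-1, 3)) = Add(Rational(-1, 3), Pow(t, 2)))
Function('B')(f) = Add(37, Mul(85, f)) (Function('B')(f) = Add(Mul(85, f), 37) = Add(37, Mul(85, f)))
Mul(Function('P')(Add(7, Mul(-1, 11))), Function('B')(-24)) = Mul(Add(Rational(-1, 3), Pow(Add(7, Mul(-1, 11)), 2)), Add(37, Mul(85, -24))) = Mul(Add(Rational(-1, 3), Pow(Add(7, -11), 2)), Add(37, -2040)) = Mul(Add(Rational(-1, 3), Pow(-4, 2)), -2003) = Mul(Add(Rational(-1, 3), 16), -2003) = Mul(Rational(47, 3), -2003) = Rational(-94141, 3)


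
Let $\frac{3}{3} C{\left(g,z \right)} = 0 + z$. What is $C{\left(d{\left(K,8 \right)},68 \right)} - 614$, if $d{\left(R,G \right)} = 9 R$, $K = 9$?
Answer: $-546$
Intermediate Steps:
$C{\left(g,z \right)} = z$ ($C{\left(g,z \right)} = 0 + z = z$)
$C{\left(d{\left(K,8 \right)},68 \right)} - 614 = 68 - 614 = -546$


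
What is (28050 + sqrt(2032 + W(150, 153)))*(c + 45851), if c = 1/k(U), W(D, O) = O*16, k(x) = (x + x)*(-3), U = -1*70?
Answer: 18005688635/14 + 38514842*sqrt(70)/105 ≈ 1.2892e+9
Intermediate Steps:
U = -70
k(x) = -6*x (k(x) = (2*x)*(-3) = -6*x)
W(D, O) = 16*O
c = 1/420 (c = 1/(-6*(-70)) = 1/420 ≈ 0.0023810)
(28050 + sqrt(2032 + W(150, 153)))*(c + 45851) = (28050 + sqrt(2032 + 16*153))*(1/420 + 45851) = (28050 + sqrt(2032 + 2448))*(19257421/420) = (28050 + sqrt(4480))*(19257421/420) = (28050 + 8*sqrt(70))*(19257421/420) = 18005688635/14 + 38514842*sqrt(70)/105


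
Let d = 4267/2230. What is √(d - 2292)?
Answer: I*√11388371390/2230 ≈ 47.855*I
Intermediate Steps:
d = 4267/2230 (d = 4267*(1/2230) = 4267/2230 ≈ 1.9135)
√(d - 2292) = √(4267/2230 - 2292) = √(-5106893/2230) = I*√11388371390/2230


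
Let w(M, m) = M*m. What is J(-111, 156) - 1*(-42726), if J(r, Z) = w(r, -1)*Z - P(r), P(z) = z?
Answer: 60153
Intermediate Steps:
J(r, Z) = -r - Z*r (J(r, Z) = (r*(-1))*Z - r = (-r)*Z - r = -Z*r - r = -r - Z*r)
J(-111, 156) - 1*(-42726) = -111*(-1 - 1*156) - 1*(-42726) = -111*(-1 - 156) + 42726 = -111*(-157) + 42726 = 17427 + 42726 = 60153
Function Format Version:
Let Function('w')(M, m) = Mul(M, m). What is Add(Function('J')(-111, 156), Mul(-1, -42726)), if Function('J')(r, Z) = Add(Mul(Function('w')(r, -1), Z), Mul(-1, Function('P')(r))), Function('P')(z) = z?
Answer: 60153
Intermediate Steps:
Function('J')(r, Z) = Add(Mul(-1, r), Mul(-1, Z, r)) (Function('J')(r, Z) = Add(Mul(Mul(r, -1), Z), Mul(-1, r)) = Add(Mul(Mul(-1, r), Z), Mul(-1, r)) = Add(Mul(-1, Z, r), Mul(-1, r)) = Add(Mul(-1, r), Mul(-1, Z, r)))
Add(Function('J')(-111, 156), Mul(-1, -42726)) = Add(Mul(-111, Add(-1, Mul(-1, 156))), Mul(-1, -42726)) = Add(Mul(-111, Add(-1, -156)), 42726) = Add(Mul(-111, -157), 42726) = Add(17427, 42726) = 60153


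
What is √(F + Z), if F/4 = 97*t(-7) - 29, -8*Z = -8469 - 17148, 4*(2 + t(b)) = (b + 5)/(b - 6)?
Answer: √6286930/52 ≈ 48.219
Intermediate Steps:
t(b) = -2 + (5 + b)/(4*(-6 + b)) (t(b) = -2 + ((b + 5)/(b - 6))/4 = -2 + ((5 + b)/(-6 + b))/4 = -2 + (5 + b)/(4*(-6 + b)))
Z = 25617/8 (Z = -(-8469 - 17148)/8 = -⅛*(-25617) = 25617/8 ≈ 3202.1)
F = -11402/13 (F = 4*(97*((53 - 7*(-7))/(4*(-6 - 7))) - 29) = 4*(97*((¼)*(53 + 49)/(-13)) - 29) = 4*(97*((¼)*(-1/13)*102) - 29) = 4*(97*(-51/26) - 29) = 4*(-4947/26 - 29) = 4*(-5701/26) = -11402/13 ≈ -877.08)
√(F + Z) = √(-11402/13 + 25617/8) = √(241805/104) = √6286930/52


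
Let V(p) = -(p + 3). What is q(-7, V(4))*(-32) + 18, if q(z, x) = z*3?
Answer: 690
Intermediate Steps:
V(p) = -3 - p (V(p) = -(3 + p) = -3 - p)
q(z, x) = 3*z
q(-7, V(4))*(-32) + 18 = (3*(-7))*(-32) + 18 = -21*(-32) + 18 = 672 + 18 = 690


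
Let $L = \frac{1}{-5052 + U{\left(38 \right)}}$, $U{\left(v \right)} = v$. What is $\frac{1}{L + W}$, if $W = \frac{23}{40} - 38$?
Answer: $- \frac{100280}{3752999} \approx -0.02672$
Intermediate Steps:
$W = - \frac{1497}{40}$ ($W = 23 \cdot \frac{1}{40} - 38 = \frac{23}{40} - 38 = - \frac{1497}{40} \approx -37.425$)
$L = - \frac{1}{5014}$ ($L = \frac{1}{-5052 + 38} = \frac{1}{-5014} = - \frac{1}{5014} \approx -0.00019944$)
$\frac{1}{L + W} = \frac{1}{- \frac{1}{5014} - \frac{1497}{40}} = \frac{1}{- \frac{3752999}{100280}} = - \frac{100280}{3752999}$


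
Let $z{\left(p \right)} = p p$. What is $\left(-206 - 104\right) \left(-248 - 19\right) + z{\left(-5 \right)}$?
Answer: $82795$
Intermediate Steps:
$z{\left(p \right)} = p^{2}$
$\left(-206 - 104\right) \left(-248 - 19\right) + z{\left(-5 \right)} = \left(-206 - 104\right) \left(-248 - 19\right) + \left(-5\right)^{2} = \left(-310\right) \left(-267\right) + 25 = 82770 + 25 = 82795$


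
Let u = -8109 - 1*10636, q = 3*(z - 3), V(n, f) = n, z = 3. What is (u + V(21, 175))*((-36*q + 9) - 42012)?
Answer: 786464172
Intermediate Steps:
q = 0 (q = 3*(3 - 3) = 3*0 = 0)
u = -18745 (u = -8109 - 10636 = -18745)
(u + V(21, 175))*((-36*q + 9) - 42012) = (-18745 + 21)*((-36*0 + 9) - 42012) = -18724*((0 + 9) - 42012) = -18724*(9 - 42012) = -18724*(-42003) = 786464172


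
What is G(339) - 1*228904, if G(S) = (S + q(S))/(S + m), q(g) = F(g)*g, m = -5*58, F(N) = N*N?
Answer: 27742262/49 ≈ 5.6617e+5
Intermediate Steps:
F(N) = N**2
m = -290
q(g) = g**3 (q(g) = g**2*g = g**3)
G(S) = (S + S**3)/(-290 + S) (G(S) = (S + S**3)/(S - 290) = (S + S**3)/(-290 + S))
G(339) - 1*228904 = (339 + 339**3)/(-290 + 339) - 1*228904 = (339 + 38958219)/49 - 228904 = (1/49)*38958558 - 228904 = 38958558/49 - 228904 = 27742262/49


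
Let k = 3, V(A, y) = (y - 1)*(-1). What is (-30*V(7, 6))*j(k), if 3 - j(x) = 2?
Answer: 150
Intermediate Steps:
V(A, y) = 1 - y (V(A, y) = (-1 + y)*(-1) = 1 - y)
j(x) = 1 (j(x) = 3 - 1*2 = 3 - 2 = 1)
(-30*V(7, 6))*j(k) = -30*(1 - 1*6)*1 = -30*(1 - 6)*1 = -30*(-5)*1 = 150*1 = 150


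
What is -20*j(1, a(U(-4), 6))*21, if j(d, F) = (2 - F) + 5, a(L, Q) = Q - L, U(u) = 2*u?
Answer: 2940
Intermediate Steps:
j(d, F) = 7 - F
-20*j(1, a(U(-4), 6))*21 = -20*(7 - (6 - 2*(-4)))*21 = -20*(7 - (6 - 1*(-8)))*21 = -20*(7 - (6 + 8))*21 = -20*(7 - 1*14)*21 = -20*(7 - 14)*21 = -20*(-7)*21 = 140*21 = 2940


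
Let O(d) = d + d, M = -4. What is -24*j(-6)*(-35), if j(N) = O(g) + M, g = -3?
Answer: -8400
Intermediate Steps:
O(d) = 2*d
j(N) = -10 (j(N) = 2*(-3) - 4 = -6 - 4 = -10)
-24*j(-6)*(-35) = -24*(-10)*(-35) = 240*(-35) = -8400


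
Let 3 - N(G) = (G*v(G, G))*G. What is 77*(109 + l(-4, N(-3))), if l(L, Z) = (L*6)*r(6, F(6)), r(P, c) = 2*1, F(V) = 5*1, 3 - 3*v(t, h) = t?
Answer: 4697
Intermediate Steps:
v(t, h) = 1 - t/3
F(V) = 5
r(P, c) = 2
N(G) = 3 - G²*(1 - G/3) (N(G) = 3 - G*(1 - G/3)*G = 3 - G²*(1 - G/3))
l(L, Z) = 12*L (l(L, Z) = (L*6)*2 = (6*L)*2 = 12*L)
77*(109 + l(-4, N(-3))) = 77*(109 + 12*(-4)) = 77*(109 - 48) = 77*61 = 4697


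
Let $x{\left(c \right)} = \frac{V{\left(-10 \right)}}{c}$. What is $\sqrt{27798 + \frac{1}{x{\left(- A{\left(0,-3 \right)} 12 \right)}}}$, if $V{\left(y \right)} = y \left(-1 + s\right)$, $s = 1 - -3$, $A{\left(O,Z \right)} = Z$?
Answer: $\frac{2 \sqrt{173730}}{5} \approx 166.72$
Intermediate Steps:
$s = 4$ ($s = 1 + 3 = 4$)
$V{\left(y \right)} = 3 y$ ($V{\left(y \right)} = y \left(-1 + 4\right) = y 3 = 3 y$)
$x{\left(c \right)} = - \frac{30}{c}$ ($x{\left(c \right)} = \frac{3 \left(-10\right)}{c} = - \frac{30}{c}$)
$\sqrt{27798 + \frac{1}{x{\left(- A{\left(0,-3 \right)} 12 \right)}}} = \sqrt{27798 + \frac{1}{\left(-30\right) \frac{1}{\left(-1\right) \left(-3\right) 12}}} = \sqrt{27798 + \frac{1}{\left(-30\right) \frac{1}{3 \cdot 12}}} = \sqrt{27798 + \frac{1}{\left(-30\right) \frac{1}{36}}} = \sqrt{27798 + \frac{1}{- \frac{5}{6}}} = \sqrt{27798 - \frac{6}{5}} = \sqrt{\frac{138984}{5}} = \frac{2 \sqrt{173730}}{5}$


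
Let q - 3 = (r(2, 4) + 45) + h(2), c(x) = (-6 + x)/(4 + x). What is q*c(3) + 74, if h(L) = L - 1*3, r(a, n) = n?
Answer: 365/7 ≈ 52.143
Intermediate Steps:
c(x) = (-6 + x)/(4 + x)
h(L) = -3 + L (h(L) = L - 3 = -3 + L)
q = 51 (q = 3 + ((4 + 45) + (-3 + 2)) = 3 + (49 - 1) = 3 + 48 = 51)
q*c(3) + 74 = 51*((-6 + 3)/(4 + 3)) + 74 = 51*(-3/7) + 74 = -153/7 + 74 = 365/7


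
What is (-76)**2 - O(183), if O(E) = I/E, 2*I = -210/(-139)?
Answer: 48974669/8479 ≈ 5776.0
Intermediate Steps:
I = 105/139 (I = (-210/(-139))/2 = (-210*(-1/139))/2 = (1/2)*(210/139) = 105/139 ≈ 0.75540)
O(E) = 105/(139*E)
(-76)**2 - O(183) = (-76)**2 - 105/(139*183) = 5776 - 105/(139*183) = 5776 - 1*35/8479 = 5776 - 35/8479 = 48974669/8479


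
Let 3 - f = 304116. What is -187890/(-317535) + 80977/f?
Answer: 2095117325/6437768097 ≈ 0.32544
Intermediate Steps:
f = -304113 (f = 3 - 1*304116 = 3 - 304116 = -304113)
-187890/(-317535) + 80977/f = -187890/(-317535) + 80977/(-304113) = -187890*(-1/317535) + 80977*(-1/304113) = 12526/21169 - 80977/304113 = 2095117325/6437768097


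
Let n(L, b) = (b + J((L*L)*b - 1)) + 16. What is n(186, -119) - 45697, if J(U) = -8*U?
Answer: 32889600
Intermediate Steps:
n(L, b) = 24 + b - 8*b*L² (n(L, b) = (b - 8*((L*L)*b - 1)) + 16 = (b - 8*(L²*b - 1)) + 16 = (b - 8*(b*L² - 1)) + 16 = (b - 8*(-1 + b*L²)) + 16 = (b + (8 - 8*b*L²)) + 16 = (8 + b - 8*b*L²) + 16 = 24 + b - 8*b*L²)
n(186, -119) - 45697 = (24 - 119 - 8*(-119)*186²) - 45697 = (24 - 119 - 8*(-119)*34596) - 45697 = (24 - 119 + 32935392) - 45697 = 32935297 - 45697 = 32889600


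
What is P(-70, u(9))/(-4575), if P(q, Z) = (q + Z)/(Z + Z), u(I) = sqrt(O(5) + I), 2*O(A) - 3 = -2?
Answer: -1/9150 + 7*sqrt(38)/17385 ≈ 0.0023728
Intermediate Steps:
O(A) = 1/2 (O(A) = 3/2 + (1/2)*(-2) = 3/2 - 1 = 1/2)
u(I) = sqrt(1/2 + I)
P(q, Z) = (Z + q)/(2*Z) (P(q, Z) = (Z + q)/((2*Z)) = (Z + q)*(1/(2*Z)) = (Z + q)/(2*Z))
P(-70, u(9))/(-4575) = ((sqrt(2 + 4*9)/2 - 70)/(2*((sqrt(2 + 4*9)/2))))/(-4575) = ((sqrt(2 + 36)/2 - 70)/(2*((sqrt(2 + 36)/2))))*(-1/4575) = ((sqrt(38)/2 - 70)/(2*((sqrt(38)/2))))*(-1/4575) = ((sqrt(38)/19)*(-70 + sqrt(38)/2)/2)*(-1/4575) = (sqrt(38)*(-70 + sqrt(38)/2)/38)*(-1/4575) = -sqrt(38)*(-70 + sqrt(38)/2)/173850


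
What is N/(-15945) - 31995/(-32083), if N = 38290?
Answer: -143659559/102312687 ≈ -1.4041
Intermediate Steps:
N/(-15945) - 31995/(-32083) = 38290/(-15945) - 31995/(-32083) = 38290*(-1/15945) - 31995*(-1/32083) = -7658/3189 + 31995/32083 = -143659559/102312687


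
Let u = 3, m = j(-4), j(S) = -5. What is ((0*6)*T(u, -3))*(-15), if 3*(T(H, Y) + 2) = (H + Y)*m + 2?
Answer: 0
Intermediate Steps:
m = -5
T(H, Y) = -4/3 - 5*H/3 - 5*Y/3 (T(H, Y) = -2 + ((H + Y)*(-5) + 2)/3 = -2 + ((-5*H - 5*Y) + 2)/3 = -2 + (2 - 5*H - 5*Y)/3 = -2 + (⅔ - 5*H/3 - 5*Y/3) = -4/3 - 5*H/3 - 5*Y/3)
((0*6)*T(u, -3))*(-15) = ((0*6)*(-4/3 - 5/3*3 - 5/3*(-3)))*(-15) = (0*(-4/3 - 5 + 5))*(-15) = (0*(-4/3))*(-15) = 0*(-15) = 0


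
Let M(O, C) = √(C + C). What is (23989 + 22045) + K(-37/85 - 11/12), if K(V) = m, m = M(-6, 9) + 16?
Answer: 46050 + 3*√2 ≈ 46054.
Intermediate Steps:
M(O, C) = √2*√C (M(O, C) = √(2*C) = √2*√C)
m = 16 + 3*√2 (m = √2*√9 + 16 = √2*3 + 16 = 3*√2 + 16 = 16 + 3*√2 ≈ 20.243)
K(V) = 16 + 3*√2
(23989 + 22045) + K(-37/85 - 11/12) = (23989 + 22045) + (16 + 3*√2) = 46034 + (16 + 3*√2) = 46050 + 3*√2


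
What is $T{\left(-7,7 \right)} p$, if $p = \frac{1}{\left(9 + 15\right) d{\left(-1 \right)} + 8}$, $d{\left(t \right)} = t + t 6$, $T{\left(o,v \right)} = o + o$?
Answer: $\frac{7}{80} \approx 0.0875$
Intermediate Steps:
$T{\left(o,v \right)} = 2 o$
$d{\left(t \right)} = 7 t$ ($d{\left(t \right)} = t + 6 t = 7 t$)
$p = - \frac{1}{160}$ ($p = \frac{1}{\left(9 + 15\right) 7 \left(-1\right) + 8} = \frac{1}{24 \left(-7\right) + 8} = \frac{1}{-168 + 8} = \frac{1}{-160} = - \frac{1}{160} \approx -0.00625$)
$T{\left(-7,7 \right)} p = 2 \left(-7\right) \left(- \frac{1}{160}\right) = \left(-14\right) \left(- \frac{1}{160}\right) = \frac{7}{80}$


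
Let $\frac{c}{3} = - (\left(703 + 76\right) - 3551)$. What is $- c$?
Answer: $-8316$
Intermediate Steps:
$c = 8316$ ($c = 3 \left(- (\left(703 + 76\right) - 3551)\right) = 3 \left(- (779 - 3551)\right) = 3 \left(\left(-1\right) \left(-2772\right)\right) = 3 \cdot 2772 = 8316$)
$- c = \left(-1\right) 8316 = -8316$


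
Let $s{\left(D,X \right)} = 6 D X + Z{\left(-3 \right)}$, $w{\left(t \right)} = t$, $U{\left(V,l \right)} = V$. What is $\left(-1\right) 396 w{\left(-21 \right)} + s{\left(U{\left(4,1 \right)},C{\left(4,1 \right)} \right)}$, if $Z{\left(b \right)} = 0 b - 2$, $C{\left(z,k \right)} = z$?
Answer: $8410$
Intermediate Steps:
$Z{\left(b \right)} = -2$ ($Z{\left(b \right)} = 0 - 2 = -2$)
$s{\left(D,X \right)} = -2 + 6 D X$ ($s{\left(D,X \right)} = 6 D X - 2 = -2 + 6 D X$)
$\left(-1\right) 396 w{\left(-21 \right)} + s{\left(U{\left(4,1 \right)},C{\left(4,1 \right)} \right)} = \left(-1\right) 396 \left(-21\right) - \left(2 - 96\right) = \left(-396\right) \left(-21\right) + \left(-2 + 96\right) = 8316 + 94 = 8410$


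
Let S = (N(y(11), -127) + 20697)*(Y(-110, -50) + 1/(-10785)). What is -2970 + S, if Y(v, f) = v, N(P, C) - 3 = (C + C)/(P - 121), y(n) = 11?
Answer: -1352573009827/593175 ≈ -2.2802e+6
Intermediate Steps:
N(P, C) = 3 + 2*C/(-121 + P) (N(P, C) = 3 + (C + C)/(P - 121) = 3 + (2*C)/(-121 + P) = 3 + 2*C/(-121 + P))
S = -1350811280077/593175 (S = ((-363 + 2*(-127) + 3*11)/(-121 + 11) + 20697)*(-110 + 1/(-10785)) = ((-363 - 254 + 33)/(-110) + 20697)*(-110 - 1/10785) = (-1/110*(-584) + 20697)*(-1186351/10785) = (292/55 + 20697)*(-1186351/10785) = (1138627/55)*(-1186351/10785) = -1350811280077/593175 ≈ -2.2773e+6)
-2970 + S = -2970 - 1350811280077/593175 = -1352573009827/593175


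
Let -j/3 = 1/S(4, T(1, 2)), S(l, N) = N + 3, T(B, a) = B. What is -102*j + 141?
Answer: 435/2 ≈ 217.50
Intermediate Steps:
S(l, N) = 3 + N
j = -3/4 (j = -3/(3 + 1) = -3/4 ≈ -0.75000)
-102*j + 141 = -102*(-3/4) + 141 = 153/2 + 141 = 435/2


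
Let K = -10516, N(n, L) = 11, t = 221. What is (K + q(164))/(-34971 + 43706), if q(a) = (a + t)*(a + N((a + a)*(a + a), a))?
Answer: 56859/8735 ≈ 6.5093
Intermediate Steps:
q(a) = (11 + a)*(221 + a) (q(a) = (a + 221)*(a + 11) = (221 + a)*(11 + a) = (11 + a)*(221 + a))
(K + q(164))/(-34971 + 43706) = (-10516 + (2431 + 164² + 232*164))/(-34971 + 43706) = (-10516 + (2431 + 26896 + 38048))/8735 = (-10516 + 67375)*(1/8735) = 56859*(1/8735) = 56859/8735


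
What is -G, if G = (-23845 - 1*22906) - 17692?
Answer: 64443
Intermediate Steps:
G = -64443 (G = (-23845 - 22906) - 17692 = -46751 - 17692 = -64443)
-G = -1*(-64443) = 64443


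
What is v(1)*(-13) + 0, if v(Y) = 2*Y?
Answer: -26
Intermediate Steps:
v(1)*(-13) + 0 = (2*1)*(-13) + 0 = 2*(-13) + 0 = -26 + 0 = -26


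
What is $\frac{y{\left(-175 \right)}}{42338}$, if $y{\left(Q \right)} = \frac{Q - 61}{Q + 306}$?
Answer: $- \frac{118}{2773139} \approx -4.2551 \cdot 10^{-5}$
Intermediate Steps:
$y{\left(Q \right)} = \frac{-61 + Q}{306 + Q}$
$\frac{y{\left(-175 \right)}}{42338} = \frac{\frac{1}{306 - 175} \left(-61 - 175\right)}{42338} = \frac{1}{131} \left(-236\right) \frac{1}{42338} = \left(- \frac{236}{131}\right) \frac{1}{42338} = - \frac{118}{2773139}$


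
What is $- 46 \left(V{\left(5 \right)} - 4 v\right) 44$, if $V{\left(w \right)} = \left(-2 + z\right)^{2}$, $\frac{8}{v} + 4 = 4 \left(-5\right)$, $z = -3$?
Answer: $- \frac{159896}{3} \approx -53299.0$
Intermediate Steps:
$v = - \frac{1}{3}$ ($v = \frac{8}{-4 + 4 \left(-5\right)} = \frac{8}{-4 - 20} = \frac{8}{-24} = 8 \left(- \frac{1}{24}\right) = - \frac{1}{3} \approx -0.33333$)
$V{\left(w \right)} = 25$ ($V{\left(w \right)} = \left(-2 - 3\right)^{2} = \left(-5\right)^{2} = 25$)
$- 46 \left(V{\left(5 \right)} - 4 v\right) 44 = - 46 \left(25 - - \frac{4}{3}\right) 44 = - 46 \left(25 + \frac{4}{3}\right) 44 = \left(-46\right) \frac{79}{3} \cdot 44 = \left(- \frac{3634}{3}\right) 44 = - \frac{159896}{3}$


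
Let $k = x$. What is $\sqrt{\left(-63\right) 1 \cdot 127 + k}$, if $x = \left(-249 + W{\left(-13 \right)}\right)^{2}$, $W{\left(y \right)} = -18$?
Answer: $6 \sqrt{1758} \approx 251.57$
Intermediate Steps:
$x = 71289$ ($x = \left(-249 - 18\right)^{2} = \left(-267\right)^{2} = 71289$)
$k = 71289$
$\sqrt{\left(-63\right) 1 \cdot 127 + k} = \sqrt{\left(-63\right) 1 \cdot 127 + 71289} = \sqrt{\left(-63\right) 127 + 71289} = \sqrt{-8001 + 71289} = \sqrt{63288} = 6 \sqrt{1758}$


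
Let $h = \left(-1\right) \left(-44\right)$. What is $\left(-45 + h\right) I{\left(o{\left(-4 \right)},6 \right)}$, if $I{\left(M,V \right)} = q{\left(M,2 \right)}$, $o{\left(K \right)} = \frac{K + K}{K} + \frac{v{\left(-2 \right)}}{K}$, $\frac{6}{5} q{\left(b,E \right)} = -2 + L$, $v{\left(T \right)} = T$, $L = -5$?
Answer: $\frac{35}{6} \approx 5.8333$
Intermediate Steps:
$h = 44$
$q{\left(b,E \right)} = - \frac{35}{6}$ ($q{\left(b,E \right)} = \frac{5 \left(-2 - 5\right)}{6} = \frac{5}{6} \left(-7\right) = - \frac{35}{6}$)
$o{\left(K \right)} = 2 - \frac{2}{K}$ ($o{\left(K \right)} = \frac{K + K}{K} - \frac{2}{K} = \frac{2 K}{K} - \frac{2}{K} = 2 - \frac{2}{K}$)
$I{\left(M,V \right)} = - \frac{35}{6}$
$\left(-45 + h\right) I{\left(o{\left(-4 \right)},6 \right)} = \left(-45 + 44\right) \left(- \frac{35}{6}\right) = \left(-1\right) \left(- \frac{35}{6}\right) = \frac{35}{6}$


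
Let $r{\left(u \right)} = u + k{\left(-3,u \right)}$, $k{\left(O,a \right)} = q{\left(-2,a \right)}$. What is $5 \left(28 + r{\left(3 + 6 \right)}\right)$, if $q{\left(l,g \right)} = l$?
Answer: $175$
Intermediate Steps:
$k{\left(O,a \right)} = -2$
$r{\left(u \right)} = -2 + u$ ($r{\left(u \right)} = u - 2 = -2 + u$)
$5 \left(28 + r{\left(3 + 6 \right)}\right) = 5 \left(28 + \left(-2 + \left(3 + 6\right)\right)\right) = 5 \left(28 + \left(-2 + 9\right)\right) = 5 \left(28 + 7\right) = 5 \cdot 35 = 175$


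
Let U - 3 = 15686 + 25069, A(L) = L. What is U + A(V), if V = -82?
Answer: 40676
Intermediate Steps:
U = 40758 (U = 3 + (15686 + 25069) = 3 + 40755 = 40758)
U + A(V) = 40758 - 82 = 40676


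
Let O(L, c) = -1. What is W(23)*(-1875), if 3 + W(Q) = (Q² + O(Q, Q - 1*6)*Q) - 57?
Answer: -836250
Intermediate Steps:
W(Q) = -60 + Q² - Q (W(Q) = -3 + ((Q² - Q) - 57) = -3 + (-57 + Q² - Q) = -60 + Q² - Q)
W(23)*(-1875) = (-60 + 23² - 1*23)*(-1875) = (-60 + 529 - 23)*(-1875) = 446*(-1875) = -836250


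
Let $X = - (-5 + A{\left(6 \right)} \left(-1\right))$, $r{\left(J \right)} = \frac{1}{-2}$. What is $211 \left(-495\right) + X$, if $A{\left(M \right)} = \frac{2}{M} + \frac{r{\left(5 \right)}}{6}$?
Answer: $- \frac{417759}{4} \approx -1.0444 \cdot 10^{5}$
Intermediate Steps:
$r{\left(J \right)} = - \frac{1}{2}$
$A{\left(M \right)} = - \frac{1}{12} + \frac{2}{M}$ ($A{\left(M \right)} = \frac{2}{M} - \frac{1}{2 \cdot 6} = \frac{2}{M} - \frac{1}{12} = - \frac{1}{12} + \frac{2}{M}$)
$X = \frac{21}{4}$ ($X = - (-5 + \frac{24 - 6}{12 \cdot 6} \left(-1\right)) = - (-5 + \frac{1}{12} \cdot \frac{1}{6} \left(24 - 6\right) \left(-1\right)) = - (-5 + \frac{1}{12} \cdot \frac{1}{6} \cdot 18 \left(-1\right)) = - (-5 + \frac{1}{4} \left(-1\right)) = - (-5 - \frac{1}{4}) = \left(-1\right) \left(- \frac{21}{4}\right) = \frac{21}{4} \approx 5.25$)
$211 \left(-495\right) + X = 211 \left(-495\right) + \frac{21}{4} = -104445 + \frac{21}{4} = - \frac{417759}{4}$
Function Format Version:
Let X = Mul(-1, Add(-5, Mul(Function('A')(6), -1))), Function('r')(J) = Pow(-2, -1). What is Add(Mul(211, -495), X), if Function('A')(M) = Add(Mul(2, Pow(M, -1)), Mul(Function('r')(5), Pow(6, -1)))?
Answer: Rational(-417759, 4) ≈ -1.0444e+5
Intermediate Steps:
Function('r')(J) = Rational(-1, 2)
Function('A')(M) = Add(Rational(-1, 12), Mul(2, Pow(M, -1))) (Function('A')(M) = Add(Mul(2, Pow(M, -1)), Mul(Rational(-1, 2), Pow(6, -1))) = Add(Mul(2, Pow(M, -1)), Mul(Rational(-1, 2), Rational(1, 6))) = Add(Mul(2, Pow(M, -1)), Rational(-1, 12)) = Add(Rational(-1, 12), Mul(2, Pow(M, -1))))
X = Rational(21, 4) (X = Mul(-1, Add(-5, Mul(Mul(Rational(1, 12), Pow(6, -1), Add(24, Mul(-1, 6))), -1))) = Mul(-1, Add(-5, Mul(Mul(Rational(1, 12), Rational(1, 6), Add(24, -6)), -1))) = Mul(-1, Add(-5, Mul(Mul(Rational(1, 12), Rational(1, 6), 18), -1))) = Mul(-1, Add(-5, Mul(Rational(1, 4), -1))) = Mul(-1, Add(-5, Rational(-1, 4))) = Mul(-1, Rational(-21, 4)) = Rational(21, 4) ≈ 5.2500)
Add(Mul(211, -495), X) = Add(Mul(211, -495), Rational(21, 4)) = Add(-104445, Rational(21, 4)) = Rational(-417759, 4)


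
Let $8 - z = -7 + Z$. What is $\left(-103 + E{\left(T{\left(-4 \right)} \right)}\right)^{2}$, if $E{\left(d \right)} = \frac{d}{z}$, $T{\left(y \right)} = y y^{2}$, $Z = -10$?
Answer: $\frac{6964321}{625} \approx 11143.0$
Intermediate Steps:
$z = 25$ ($z = 8 - \left(-7 - 10\right) = 8 - -17 = 8 + 17 = 25$)
$T{\left(y \right)} = y^{3}$
$E{\left(d \right)} = \frac{d}{25}$
$\left(-103 + E{\left(T{\left(-4 \right)} \right)}\right)^{2} = \left(-103 + \frac{\left(-4\right)^{3}}{25}\right)^{2} = \left(-103 + \frac{1}{25} \left(-64\right)\right)^{2} = \left(-103 - \frac{64}{25}\right)^{2} = \left(- \frac{2639}{25}\right)^{2} = \frac{6964321}{625}$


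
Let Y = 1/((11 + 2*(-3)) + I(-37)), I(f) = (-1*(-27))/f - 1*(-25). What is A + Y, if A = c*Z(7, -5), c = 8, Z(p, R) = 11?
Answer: 95341/1083 ≈ 88.034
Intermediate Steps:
A = 88 (A = 8*11 = 88)
I(f) = 25 + 27/f (I(f) = 27/f + 25 = 25 + 27/f)
Y = 37/1083 (Y = 1/((11 + 2*(-3)) + (25 + 27/(-37))) = 1/((11 - 6) + (25 + 27*(-1/37))) = 1/(5 + (25 - 27/37)) = 1/(5 + 898/37) = 1/(1083/37) = 37/1083 ≈ 0.034164)
A + Y = 88 + 37/1083 = 95341/1083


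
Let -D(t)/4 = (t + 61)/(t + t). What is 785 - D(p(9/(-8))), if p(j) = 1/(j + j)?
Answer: 1025/2 ≈ 512.50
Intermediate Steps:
p(j) = 1/(2*j)
D(t) = -2*(61 + t)/t (D(t) = -4*(t + 61)/(t + t) = -4*(61 + t)/(2*t) = -4*(61 + t)*1/(2*t) = -2*(61 + t)/t)
785 - D(p(9/(-8))) = 785 - (-2 - 122/(1/(2*((9/(-8)))))) = 785 - (-2 - 122/(1/(2*((9*(-⅛)))))) = 785 - (-2 - 122/(1/(2*(-9/8)))) = 785 - (-2 - 122/((½)*(-8/9))) = 785 - (-2 - 122/(-4/9)) = 785 - (-2 - 122*(-9/4)) = 785 - (-2 + 549/2) = 785 - 1*545/2 = 785 - 545/2 = 1025/2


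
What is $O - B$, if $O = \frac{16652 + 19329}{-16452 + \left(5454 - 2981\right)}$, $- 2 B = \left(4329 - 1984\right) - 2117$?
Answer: $\frac{1557625}{13979} \approx 111.43$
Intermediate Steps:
$B = -114$ ($B = - \frac{\left(4329 - 1984\right) - 2117}{2} = - \frac{2345 + \left(-5641 + 3524\right)}{2} = - \frac{2345 - 2117}{2} = \left(- \frac{1}{2}\right) 228 = -114$)
$O = - \frac{35981}{13979}$ ($O = \frac{35981}{-16452 + \left(5454 - 2981\right)} = \frac{35981}{-16452 + 2473} = \frac{35981}{-13979} = 35981 \left(- \frac{1}{13979}\right) = - \frac{35981}{13979} \approx -2.5739$)
$O - B = - \frac{35981}{13979} - -114 = - \frac{35981}{13979} + 114 = \frac{1557625}{13979}$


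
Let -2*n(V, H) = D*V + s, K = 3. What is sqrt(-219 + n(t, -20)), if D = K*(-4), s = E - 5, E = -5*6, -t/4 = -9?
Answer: sqrt(58)/2 ≈ 3.8079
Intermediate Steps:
t = 36 (t = -4*(-9) = 36)
E = -30
s = -35 (s = -30 - 5 = -35)
D = -12 (D = 3*(-4) = -12)
n(V, H) = 35/2 + 6*V (n(V, H) = -(-12*V - 35)/2 = -(-35 - 12*V)/2 = 35/2 + 6*V)
sqrt(-219 + n(t, -20)) = sqrt(-219 + (35/2 + 6*36)) = sqrt(-219 + (35/2 + 216)) = sqrt(-219 + 467/2) = sqrt(29/2) = sqrt(58)/2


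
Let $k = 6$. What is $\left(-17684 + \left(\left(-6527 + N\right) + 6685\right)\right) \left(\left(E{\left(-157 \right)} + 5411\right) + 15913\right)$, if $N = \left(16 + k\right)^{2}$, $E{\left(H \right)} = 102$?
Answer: $-365141892$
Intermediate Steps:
$N = 484$ ($N = \left(16 + 6\right)^{2} = 22^{2} = 484$)
$\left(-17684 + \left(\left(-6527 + N\right) + 6685\right)\right) \left(\left(E{\left(-157 \right)} + 5411\right) + 15913\right) = \left(-17684 + \left(\left(-6527 + 484\right) + 6685\right)\right) \left(\left(102 + 5411\right) + 15913\right) = \left(-17684 + \left(-6043 + 6685\right)\right) \left(5513 + 15913\right) = \left(-17684 + 642\right) 21426 = \left(-17042\right) 21426 = -365141892$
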